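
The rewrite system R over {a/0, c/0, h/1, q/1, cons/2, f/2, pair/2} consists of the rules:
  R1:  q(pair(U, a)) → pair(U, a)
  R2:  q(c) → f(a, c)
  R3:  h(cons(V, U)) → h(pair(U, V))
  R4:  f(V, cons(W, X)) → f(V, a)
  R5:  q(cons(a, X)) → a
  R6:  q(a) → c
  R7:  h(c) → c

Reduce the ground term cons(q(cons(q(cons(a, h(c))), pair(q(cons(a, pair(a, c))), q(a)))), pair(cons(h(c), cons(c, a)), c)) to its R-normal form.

1. cons(q(cons(q(cons(a, h(c))), pair(q(cons(a, pair(a, c))), q(a)))), pair(cons(h(c), cons(c, a)), c))  →  cons(q(cons(a, pair(q(cons(a, pair(a, c))), q(a)))), pair(cons(h(c), cons(c, a)), c))   [R5 at 1.1.1]
2. cons(q(cons(a, pair(q(cons(a, pair(a, c))), q(a)))), pair(cons(h(c), cons(c, a)), c))  →  cons(a, pair(cons(h(c), cons(c, a)), c))   [R5 at 1]
3. cons(a, pair(cons(h(c), cons(c, a)), c))  →  cons(a, pair(cons(c, cons(c, a)), c))   [R7 at 2.1.1]

cons(a, pair(cons(c, cons(c, a)), c))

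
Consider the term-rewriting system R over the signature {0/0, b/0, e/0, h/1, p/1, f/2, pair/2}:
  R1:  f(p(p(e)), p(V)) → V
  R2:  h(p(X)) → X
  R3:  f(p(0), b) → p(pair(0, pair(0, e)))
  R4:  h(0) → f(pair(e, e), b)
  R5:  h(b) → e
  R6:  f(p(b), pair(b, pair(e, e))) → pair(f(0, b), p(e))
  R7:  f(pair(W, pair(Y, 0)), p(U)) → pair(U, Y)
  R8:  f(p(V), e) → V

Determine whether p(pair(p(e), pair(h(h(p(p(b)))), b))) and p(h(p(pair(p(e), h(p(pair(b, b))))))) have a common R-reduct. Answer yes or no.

yes — NF(t₁) = p(pair(p(e), pair(b, b))), NF(t₂) = p(pair(p(e), pair(b, b)))

Reduce t₁ = p(pair(p(e), pair(h(h(p(p(b)))), b))):
1. p(pair(p(e), pair(h(h(p(p(b)))), b)))  →  p(pair(p(e), pair(h(p(b)), b)))   [R2 at 1.2.1.1]
2. p(pair(p(e), pair(h(p(b)), b)))  →  p(pair(p(e), pair(b, b)))   [R2 at 1.2.1]

Reduce t₂ = p(h(p(pair(p(e), h(p(pair(b, b))))))):
1. p(h(p(pair(p(e), h(p(pair(b, b)))))))  →  p(pair(p(e), h(p(pair(b, b)))))   [R2 at 1]
2. p(pair(p(e), h(p(pair(b, b)))))  →  p(pair(p(e), pair(b, b)))   [R2 at 1.2]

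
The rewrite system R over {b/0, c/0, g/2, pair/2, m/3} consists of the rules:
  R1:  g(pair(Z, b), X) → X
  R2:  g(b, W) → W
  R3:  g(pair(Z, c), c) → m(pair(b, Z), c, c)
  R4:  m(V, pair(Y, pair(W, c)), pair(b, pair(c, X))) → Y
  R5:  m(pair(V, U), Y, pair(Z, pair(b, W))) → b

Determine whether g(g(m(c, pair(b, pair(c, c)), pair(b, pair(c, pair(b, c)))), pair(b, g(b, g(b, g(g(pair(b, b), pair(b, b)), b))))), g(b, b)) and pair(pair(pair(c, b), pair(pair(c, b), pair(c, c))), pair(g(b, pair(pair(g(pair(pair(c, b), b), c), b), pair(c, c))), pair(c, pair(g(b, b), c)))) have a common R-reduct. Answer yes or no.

Reduce t₁ = g(g(m(c, pair(b, pair(c, c)), pair(b, pair(c, pair(b, c)))), pair(b, g(b, g(b, g(g(pair(b, b), pair(b, b)), b))))), g(b, b)):
1. g(g(m(c, pair(b, pair(c, c)), pair(b, pair(c, pair(b, c)))), pair(b, g(b, g(b, g(g(pair(b, b), pair(b, b)), b))))), g(b, b))  →  g(g(b, pair(b, g(b, g(b, g(g(pair(b, b), pair(b, b)), b))))), g(b, b))   [R4 at 1.1]
2. g(g(b, pair(b, g(b, g(b, g(g(pair(b, b), pair(b, b)), b))))), g(b, b))  →  g(pair(b, g(b, g(b, g(g(pair(b, b), pair(b, b)), b)))), g(b, b))   [R2 at 1]
3. g(pair(b, g(b, g(b, g(g(pair(b, b), pair(b, b)), b)))), g(b, b))  →  g(pair(b, g(b, g(g(pair(b, b), pair(b, b)), b))), g(b, b))   [R2 at 1.2]
4. g(pair(b, g(b, g(g(pair(b, b), pair(b, b)), b))), g(b, b))  →  g(pair(b, g(g(pair(b, b), pair(b, b)), b)), g(b, b))   [R2 at 1.2]
5. g(pair(b, g(g(pair(b, b), pair(b, b)), b)), g(b, b))  →  g(pair(b, g(pair(b, b), b)), g(b, b))   [R1 at 1.2.1]
6. g(pair(b, g(pair(b, b), b)), g(b, b))  →  g(pair(b, b), g(b, b))   [R1 at 1.2]
7. g(pair(b, b), g(b, b))  →  g(b, b)   [R1 at ε]
8. g(b, b)  →  b   [R2 at ε]

Reduce t₂ = pair(pair(pair(c, b), pair(pair(c, b), pair(c, c))), pair(g(b, pair(pair(g(pair(pair(c, b), b), c), b), pair(c, c))), pair(c, pair(g(b, b), c)))):
1. pair(pair(pair(c, b), pair(pair(c, b), pair(c, c))), pair(g(b, pair(pair(g(pair(pair(c, b), b), c), b), pair(c, c))), pair(c, pair(g(b, b), c))))  →  pair(pair(pair(c, b), pair(pair(c, b), pair(c, c))), pair(pair(pair(g(pair(pair(c, b), b), c), b), pair(c, c)), pair(c, pair(g(b, b), c))))   [R2 at 2.1]
2. pair(pair(pair(c, b), pair(pair(c, b), pair(c, c))), pair(pair(pair(g(pair(pair(c, b), b), c), b), pair(c, c)), pair(c, pair(g(b, b), c))))  →  pair(pair(pair(c, b), pair(pair(c, b), pair(c, c))), pair(pair(pair(c, b), pair(c, c)), pair(c, pair(g(b, b), c))))   [R1 at 2.1.1.1]
3. pair(pair(pair(c, b), pair(pair(c, b), pair(c, c))), pair(pair(pair(c, b), pair(c, c)), pair(c, pair(g(b, b), c))))  →  pair(pair(pair(c, b), pair(pair(c, b), pair(c, c))), pair(pair(pair(c, b), pair(c, c)), pair(c, pair(b, c))))   [R2 at 2.2.2.1]

no — NF(t₁) = b, NF(t₂) = pair(pair(pair(c, b), pair(pair(c, b), pair(c, c))), pair(pair(pair(c, b), pair(c, c)), pair(c, pair(b, c))))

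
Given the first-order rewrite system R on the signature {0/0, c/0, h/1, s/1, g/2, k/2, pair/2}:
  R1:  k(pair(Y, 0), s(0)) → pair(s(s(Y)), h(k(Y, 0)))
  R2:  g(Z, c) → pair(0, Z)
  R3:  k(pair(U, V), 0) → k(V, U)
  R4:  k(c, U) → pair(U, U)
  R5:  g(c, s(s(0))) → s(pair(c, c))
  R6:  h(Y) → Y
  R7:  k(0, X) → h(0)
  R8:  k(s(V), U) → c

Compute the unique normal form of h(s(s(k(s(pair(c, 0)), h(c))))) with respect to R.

s(s(c))

1. h(s(s(k(s(pair(c, 0)), h(c)))))  →  s(s(k(s(pair(c, 0)), h(c))))   [R6 at ε]
2. s(s(k(s(pair(c, 0)), h(c))))  →  s(s(c))   [R8 at 1.1]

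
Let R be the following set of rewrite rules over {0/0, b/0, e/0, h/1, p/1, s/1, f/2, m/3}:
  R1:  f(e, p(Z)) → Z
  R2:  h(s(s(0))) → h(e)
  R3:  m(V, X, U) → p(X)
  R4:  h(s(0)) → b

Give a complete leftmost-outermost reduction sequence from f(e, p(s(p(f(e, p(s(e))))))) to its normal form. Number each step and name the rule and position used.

1. f(e, p(s(p(f(e, p(s(e)))))))  →  s(p(f(e, p(s(e)))))   [R1 at ε]
2. s(p(f(e, p(s(e)))))  →  s(p(s(e)))   [R1 at 1.1]

s(p(s(e)))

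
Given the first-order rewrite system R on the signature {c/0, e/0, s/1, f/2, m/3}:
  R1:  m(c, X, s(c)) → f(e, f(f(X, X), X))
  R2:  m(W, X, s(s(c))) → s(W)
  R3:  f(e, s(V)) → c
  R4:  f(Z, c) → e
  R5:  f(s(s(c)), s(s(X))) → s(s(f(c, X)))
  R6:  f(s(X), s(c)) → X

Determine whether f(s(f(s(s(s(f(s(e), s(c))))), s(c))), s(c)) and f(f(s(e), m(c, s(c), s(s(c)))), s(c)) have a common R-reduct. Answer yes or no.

no — NF(t₁) = s(s(e)), NF(t₂) = c

Reduce t₁ = f(s(f(s(s(s(f(s(e), s(c))))), s(c))), s(c)):
1. f(s(f(s(s(s(f(s(e), s(c))))), s(c))), s(c))  →  f(s(s(s(f(s(e), s(c))))), s(c))   [R6 at ε]
2. f(s(s(s(f(s(e), s(c))))), s(c))  →  s(s(f(s(e), s(c))))   [R6 at ε]
3. s(s(f(s(e), s(c))))  →  s(s(e))   [R6 at 1.1]

Reduce t₂ = f(f(s(e), m(c, s(c), s(s(c)))), s(c)):
1. f(f(s(e), m(c, s(c), s(s(c)))), s(c))  →  f(f(s(e), s(c)), s(c))   [R2 at 1.2]
2. f(f(s(e), s(c)), s(c))  →  f(e, s(c))   [R6 at 1]
3. f(e, s(c))  →  c   [R3 at ε]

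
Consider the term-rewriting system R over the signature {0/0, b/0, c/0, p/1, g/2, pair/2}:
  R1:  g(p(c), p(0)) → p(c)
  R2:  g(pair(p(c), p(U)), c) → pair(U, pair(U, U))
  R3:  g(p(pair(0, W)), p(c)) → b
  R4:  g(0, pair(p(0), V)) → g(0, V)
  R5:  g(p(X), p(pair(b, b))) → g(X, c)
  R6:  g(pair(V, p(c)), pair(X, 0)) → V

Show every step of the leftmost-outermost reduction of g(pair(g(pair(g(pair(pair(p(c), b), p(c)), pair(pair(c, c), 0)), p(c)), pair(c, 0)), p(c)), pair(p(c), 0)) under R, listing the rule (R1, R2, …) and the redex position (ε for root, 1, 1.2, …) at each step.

1. g(pair(g(pair(g(pair(pair(p(c), b), p(c)), pair(pair(c, c), 0)), p(c)), pair(c, 0)), p(c)), pair(p(c), 0))  →  g(pair(g(pair(pair(p(c), b), p(c)), pair(pair(c, c), 0)), p(c)), pair(c, 0))   [R6 at ε]
2. g(pair(g(pair(pair(p(c), b), p(c)), pair(pair(c, c), 0)), p(c)), pair(c, 0))  →  g(pair(pair(p(c), b), p(c)), pair(pair(c, c), 0))   [R6 at ε]
3. g(pair(pair(p(c), b), p(c)), pair(pair(c, c), 0))  →  pair(p(c), b)   [R6 at ε]

pair(p(c), b)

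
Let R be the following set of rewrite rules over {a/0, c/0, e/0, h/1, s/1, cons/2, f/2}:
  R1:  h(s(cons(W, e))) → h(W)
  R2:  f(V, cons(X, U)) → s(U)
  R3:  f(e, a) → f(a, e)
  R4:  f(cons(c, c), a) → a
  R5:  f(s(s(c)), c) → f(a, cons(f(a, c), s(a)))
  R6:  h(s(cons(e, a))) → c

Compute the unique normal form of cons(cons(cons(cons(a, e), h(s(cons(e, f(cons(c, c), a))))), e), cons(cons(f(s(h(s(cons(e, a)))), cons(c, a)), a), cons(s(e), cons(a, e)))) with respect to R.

1. cons(cons(cons(cons(a, e), h(s(cons(e, f(cons(c, c), a))))), e), cons(cons(f(s(h(s(cons(e, a)))), cons(c, a)), a), cons(s(e), cons(a, e))))  →  cons(cons(cons(cons(a, e), h(s(cons(e, a)))), e), cons(cons(f(s(h(s(cons(e, a)))), cons(c, a)), a), cons(s(e), cons(a, e))))   [R4 at 1.1.2.1.1.2]
2. cons(cons(cons(cons(a, e), h(s(cons(e, a)))), e), cons(cons(f(s(h(s(cons(e, a)))), cons(c, a)), a), cons(s(e), cons(a, e))))  →  cons(cons(cons(cons(a, e), c), e), cons(cons(f(s(h(s(cons(e, a)))), cons(c, a)), a), cons(s(e), cons(a, e))))   [R6 at 1.1.2]
3. cons(cons(cons(cons(a, e), c), e), cons(cons(f(s(h(s(cons(e, a)))), cons(c, a)), a), cons(s(e), cons(a, e))))  →  cons(cons(cons(cons(a, e), c), e), cons(cons(s(a), a), cons(s(e), cons(a, e))))   [R2 at 2.1.1]

cons(cons(cons(cons(a, e), c), e), cons(cons(s(a), a), cons(s(e), cons(a, e))))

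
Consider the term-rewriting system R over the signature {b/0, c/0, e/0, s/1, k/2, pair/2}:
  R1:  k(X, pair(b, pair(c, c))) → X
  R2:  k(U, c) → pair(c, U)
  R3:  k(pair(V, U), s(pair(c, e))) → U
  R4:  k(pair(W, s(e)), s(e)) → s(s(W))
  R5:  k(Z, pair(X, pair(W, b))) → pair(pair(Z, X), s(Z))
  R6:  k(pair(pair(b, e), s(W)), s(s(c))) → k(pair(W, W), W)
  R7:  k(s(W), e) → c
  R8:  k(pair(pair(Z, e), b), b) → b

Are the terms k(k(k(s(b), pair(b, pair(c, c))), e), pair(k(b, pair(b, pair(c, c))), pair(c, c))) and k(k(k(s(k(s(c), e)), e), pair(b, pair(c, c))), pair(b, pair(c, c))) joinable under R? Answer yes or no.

yes — NF(t₁) = c, NF(t₂) = c

Reduce t₁ = k(k(k(s(b), pair(b, pair(c, c))), e), pair(k(b, pair(b, pair(c, c))), pair(c, c))):
1. k(k(k(s(b), pair(b, pair(c, c))), e), pair(k(b, pair(b, pair(c, c))), pair(c, c)))  →  k(k(s(b), e), pair(k(b, pair(b, pair(c, c))), pair(c, c)))   [R1 at 1.1]
2. k(k(s(b), e), pair(k(b, pair(b, pair(c, c))), pair(c, c)))  →  k(c, pair(k(b, pair(b, pair(c, c))), pair(c, c)))   [R7 at 1]
3. k(c, pair(k(b, pair(b, pair(c, c))), pair(c, c)))  →  k(c, pair(b, pair(c, c)))   [R1 at 2.1]
4. k(c, pair(b, pair(c, c)))  →  c   [R1 at ε]

Reduce t₂ = k(k(k(s(k(s(c), e)), e), pair(b, pair(c, c))), pair(b, pair(c, c))):
1. k(k(k(s(k(s(c), e)), e), pair(b, pair(c, c))), pair(b, pair(c, c)))  →  k(k(s(k(s(c), e)), e), pair(b, pair(c, c)))   [R1 at ε]
2. k(k(s(k(s(c), e)), e), pair(b, pair(c, c)))  →  k(s(k(s(c), e)), e)   [R1 at ε]
3. k(s(k(s(c), e)), e)  →  c   [R7 at ε]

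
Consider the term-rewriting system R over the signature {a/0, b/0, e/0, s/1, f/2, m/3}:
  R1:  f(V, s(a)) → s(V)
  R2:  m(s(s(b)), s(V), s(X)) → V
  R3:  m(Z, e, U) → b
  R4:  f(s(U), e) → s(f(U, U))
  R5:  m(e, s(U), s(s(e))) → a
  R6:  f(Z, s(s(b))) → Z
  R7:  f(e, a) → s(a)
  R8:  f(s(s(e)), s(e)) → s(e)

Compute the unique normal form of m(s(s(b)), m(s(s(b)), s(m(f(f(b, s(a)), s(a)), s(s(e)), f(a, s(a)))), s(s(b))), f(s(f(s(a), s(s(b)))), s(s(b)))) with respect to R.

1. m(s(s(b)), m(s(s(b)), s(m(f(f(b, s(a)), s(a)), s(s(e)), f(a, s(a)))), s(s(b))), f(s(f(s(a), s(s(b)))), s(s(b))))  →  m(s(s(b)), m(f(f(b, s(a)), s(a)), s(s(e)), f(a, s(a))), f(s(f(s(a), s(s(b)))), s(s(b))))   [R2 at 2]
2. m(s(s(b)), m(f(f(b, s(a)), s(a)), s(s(e)), f(a, s(a))), f(s(f(s(a), s(s(b)))), s(s(b))))  →  m(s(s(b)), m(s(f(b, s(a))), s(s(e)), f(a, s(a))), f(s(f(s(a), s(s(b)))), s(s(b))))   [R1 at 2.1]
3. m(s(s(b)), m(s(f(b, s(a))), s(s(e)), f(a, s(a))), f(s(f(s(a), s(s(b)))), s(s(b))))  →  m(s(s(b)), m(s(s(b)), s(s(e)), f(a, s(a))), f(s(f(s(a), s(s(b)))), s(s(b))))   [R1 at 2.1.1]
4. m(s(s(b)), m(s(s(b)), s(s(e)), f(a, s(a))), f(s(f(s(a), s(s(b)))), s(s(b))))  →  m(s(s(b)), m(s(s(b)), s(s(e)), s(a)), f(s(f(s(a), s(s(b)))), s(s(b))))   [R1 at 2.3]
5. m(s(s(b)), m(s(s(b)), s(s(e)), s(a)), f(s(f(s(a), s(s(b)))), s(s(b))))  →  m(s(s(b)), s(e), f(s(f(s(a), s(s(b)))), s(s(b))))   [R2 at 2]
6. m(s(s(b)), s(e), f(s(f(s(a), s(s(b)))), s(s(b))))  →  m(s(s(b)), s(e), s(f(s(a), s(s(b)))))   [R6 at 3]
7. m(s(s(b)), s(e), s(f(s(a), s(s(b)))))  →  e   [R2 at ε]

e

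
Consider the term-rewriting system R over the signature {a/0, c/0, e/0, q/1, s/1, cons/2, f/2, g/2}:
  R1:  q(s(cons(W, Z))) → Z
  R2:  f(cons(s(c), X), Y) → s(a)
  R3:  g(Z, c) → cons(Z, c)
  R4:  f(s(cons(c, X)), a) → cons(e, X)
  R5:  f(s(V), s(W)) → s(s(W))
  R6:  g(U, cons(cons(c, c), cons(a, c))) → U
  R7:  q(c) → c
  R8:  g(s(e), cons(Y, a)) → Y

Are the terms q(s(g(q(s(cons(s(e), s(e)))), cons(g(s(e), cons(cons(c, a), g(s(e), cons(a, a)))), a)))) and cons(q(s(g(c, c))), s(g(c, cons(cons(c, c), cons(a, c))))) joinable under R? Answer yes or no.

no — NF(t₁) = a, NF(t₂) = cons(c, s(c))

Reduce t₁ = q(s(g(q(s(cons(s(e), s(e)))), cons(g(s(e), cons(cons(c, a), g(s(e), cons(a, a)))), a)))):
1. q(s(g(q(s(cons(s(e), s(e)))), cons(g(s(e), cons(cons(c, a), g(s(e), cons(a, a)))), a))))  →  q(s(g(s(e), cons(g(s(e), cons(cons(c, a), g(s(e), cons(a, a)))), a))))   [R1 at 1.1.1]
2. q(s(g(s(e), cons(g(s(e), cons(cons(c, a), g(s(e), cons(a, a)))), a))))  →  q(s(g(s(e), cons(cons(c, a), g(s(e), cons(a, a))))))   [R8 at 1.1]
3. q(s(g(s(e), cons(cons(c, a), g(s(e), cons(a, a))))))  →  q(s(g(s(e), cons(cons(c, a), a))))   [R8 at 1.1.2.2]
4. q(s(g(s(e), cons(cons(c, a), a))))  →  q(s(cons(c, a)))   [R8 at 1.1]
5. q(s(cons(c, a)))  →  a   [R1 at ε]

Reduce t₂ = cons(q(s(g(c, c))), s(g(c, cons(cons(c, c), cons(a, c))))):
1. cons(q(s(g(c, c))), s(g(c, cons(cons(c, c), cons(a, c)))))  →  cons(q(s(cons(c, c))), s(g(c, cons(cons(c, c), cons(a, c)))))   [R3 at 1.1.1]
2. cons(q(s(cons(c, c))), s(g(c, cons(cons(c, c), cons(a, c)))))  →  cons(c, s(g(c, cons(cons(c, c), cons(a, c)))))   [R1 at 1]
3. cons(c, s(g(c, cons(cons(c, c), cons(a, c)))))  →  cons(c, s(c))   [R6 at 2.1]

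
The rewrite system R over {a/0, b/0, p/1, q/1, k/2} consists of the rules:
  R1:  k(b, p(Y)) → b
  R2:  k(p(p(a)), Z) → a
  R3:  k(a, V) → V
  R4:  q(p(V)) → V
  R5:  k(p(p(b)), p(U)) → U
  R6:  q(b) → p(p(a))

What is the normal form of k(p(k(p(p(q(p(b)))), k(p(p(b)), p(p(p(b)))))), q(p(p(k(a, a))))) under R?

a

1. k(p(k(p(p(q(p(b)))), k(p(p(b)), p(p(p(b)))))), q(p(p(k(a, a)))))  →  k(p(k(p(p(b)), k(p(p(b)), p(p(p(b)))))), q(p(p(k(a, a)))))   [R4 at 1.1.1.1.1]
2. k(p(k(p(p(b)), k(p(p(b)), p(p(p(b)))))), q(p(p(k(a, a)))))  →  k(p(k(p(p(b)), p(p(b)))), q(p(p(k(a, a)))))   [R5 at 1.1.2]
3. k(p(k(p(p(b)), p(p(b)))), q(p(p(k(a, a)))))  →  k(p(p(b)), q(p(p(k(a, a)))))   [R5 at 1.1]
4. k(p(p(b)), q(p(p(k(a, a)))))  →  k(p(p(b)), p(k(a, a)))   [R4 at 2]
5. k(p(p(b)), p(k(a, a)))  →  k(a, a)   [R5 at ε]
6. k(a, a)  →  a   [R3 at ε]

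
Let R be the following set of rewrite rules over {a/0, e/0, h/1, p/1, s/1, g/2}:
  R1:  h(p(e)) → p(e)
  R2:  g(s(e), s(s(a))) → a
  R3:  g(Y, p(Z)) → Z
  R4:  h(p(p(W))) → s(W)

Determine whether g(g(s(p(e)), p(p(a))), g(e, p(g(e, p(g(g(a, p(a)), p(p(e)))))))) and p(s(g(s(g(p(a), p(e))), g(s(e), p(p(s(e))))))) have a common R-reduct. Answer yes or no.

no — NF(t₁) = e, NF(t₂) = p(s(s(e)))

Reduce t₁ = g(g(s(p(e)), p(p(a))), g(e, p(g(e, p(g(g(a, p(a)), p(p(e)))))))):
1. g(g(s(p(e)), p(p(a))), g(e, p(g(e, p(g(g(a, p(a)), p(p(e))))))))  →  g(p(a), g(e, p(g(e, p(g(g(a, p(a)), p(p(e))))))))   [R3 at 1]
2. g(p(a), g(e, p(g(e, p(g(g(a, p(a)), p(p(e))))))))  →  g(p(a), g(e, p(g(g(a, p(a)), p(p(e))))))   [R3 at 2]
3. g(p(a), g(e, p(g(g(a, p(a)), p(p(e))))))  →  g(p(a), g(g(a, p(a)), p(p(e))))   [R3 at 2]
4. g(p(a), g(g(a, p(a)), p(p(e))))  →  g(p(a), p(e))   [R3 at 2]
5. g(p(a), p(e))  →  e   [R3 at ε]

Reduce t₂ = p(s(g(s(g(p(a), p(e))), g(s(e), p(p(s(e))))))):
1. p(s(g(s(g(p(a), p(e))), g(s(e), p(p(s(e)))))))  →  p(s(g(s(e), g(s(e), p(p(s(e)))))))   [R3 at 1.1.1.1]
2. p(s(g(s(e), g(s(e), p(p(s(e)))))))  →  p(s(g(s(e), p(s(e)))))   [R3 at 1.1.2]
3. p(s(g(s(e), p(s(e)))))  →  p(s(s(e)))   [R3 at 1.1]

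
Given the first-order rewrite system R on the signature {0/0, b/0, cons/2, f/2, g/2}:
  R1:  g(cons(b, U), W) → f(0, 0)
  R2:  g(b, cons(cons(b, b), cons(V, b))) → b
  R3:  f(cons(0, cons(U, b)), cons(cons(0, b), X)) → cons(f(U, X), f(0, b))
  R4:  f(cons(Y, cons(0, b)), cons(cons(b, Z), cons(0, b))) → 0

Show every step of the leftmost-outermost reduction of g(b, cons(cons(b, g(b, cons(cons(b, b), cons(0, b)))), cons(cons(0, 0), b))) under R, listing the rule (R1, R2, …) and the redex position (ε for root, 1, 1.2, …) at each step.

1. g(b, cons(cons(b, g(b, cons(cons(b, b), cons(0, b)))), cons(cons(0, 0), b)))  →  g(b, cons(cons(b, b), cons(cons(0, 0), b)))   [R2 at 2.1.2]
2. g(b, cons(cons(b, b), cons(cons(0, 0), b)))  →  b   [R2 at ε]

b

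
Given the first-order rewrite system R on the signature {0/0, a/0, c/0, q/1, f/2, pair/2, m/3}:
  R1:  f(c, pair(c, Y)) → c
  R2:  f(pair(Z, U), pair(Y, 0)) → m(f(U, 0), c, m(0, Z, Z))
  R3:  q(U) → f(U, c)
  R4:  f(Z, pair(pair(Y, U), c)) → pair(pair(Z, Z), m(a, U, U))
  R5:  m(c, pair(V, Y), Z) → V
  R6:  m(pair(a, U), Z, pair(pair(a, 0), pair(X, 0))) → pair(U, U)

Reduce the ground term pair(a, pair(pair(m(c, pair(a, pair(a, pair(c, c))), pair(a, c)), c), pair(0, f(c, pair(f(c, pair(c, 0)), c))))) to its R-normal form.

1. pair(a, pair(pair(m(c, pair(a, pair(a, pair(c, c))), pair(a, c)), c), pair(0, f(c, pair(f(c, pair(c, 0)), c)))))  →  pair(a, pair(pair(a, c), pair(0, f(c, pair(f(c, pair(c, 0)), c)))))   [R5 at 2.1.1]
2. pair(a, pair(pair(a, c), pair(0, f(c, pair(f(c, pair(c, 0)), c)))))  →  pair(a, pair(pair(a, c), pair(0, f(c, pair(c, c)))))   [R1 at 2.2.2.2.1]
3. pair(a, pair(pair(a, c), pair(0, f(c, pair(c, c)))))  →  pair(a, pair(pair(a, c), pair(0, c)))   [R1 at 2.2.2]

pair(a, pair(pair(a, c), pair(0, c)))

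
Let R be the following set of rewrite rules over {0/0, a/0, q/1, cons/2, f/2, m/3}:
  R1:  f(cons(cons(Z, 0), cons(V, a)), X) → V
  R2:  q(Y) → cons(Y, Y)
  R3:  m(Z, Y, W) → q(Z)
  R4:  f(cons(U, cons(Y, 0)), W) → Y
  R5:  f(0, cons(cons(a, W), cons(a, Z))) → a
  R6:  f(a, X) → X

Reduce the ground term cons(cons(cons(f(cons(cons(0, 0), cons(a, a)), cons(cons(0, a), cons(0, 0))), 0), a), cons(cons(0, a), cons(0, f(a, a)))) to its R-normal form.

cons(cons(cons(a, 0), a), cons(cons(0, a), cons(0, a)))

1. cons(cons(cons(f(cons(cons(0, 0), cons(a, a)), cons(cons(0, a), cons(0, 0))), 0), a), cons(cons(0, a), cons(0, f(a, a))))  →  cons(cons(cons(a, 0), a), cons(cons(0, a), cons(0, f(a, a))))   [R1 at 1.1.1]
2. cons(cons(cons(a, 0), a), cons(cons(0, a), cons(0, f(a, a))))  →  cons(cons(cons(a, 0), a), cons(cons(0, a), cons(0, a)))   [R6 at 2.2.2]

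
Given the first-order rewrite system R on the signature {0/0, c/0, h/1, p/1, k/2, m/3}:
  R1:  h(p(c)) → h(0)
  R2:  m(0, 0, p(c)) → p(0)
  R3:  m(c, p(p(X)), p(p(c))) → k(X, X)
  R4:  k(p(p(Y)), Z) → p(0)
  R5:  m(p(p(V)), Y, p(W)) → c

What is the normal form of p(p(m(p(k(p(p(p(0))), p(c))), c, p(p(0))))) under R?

1. p(p(m(p(k(p(p(p(0))), p(c))), c, p(p(0)))))  →  p(p(m(p(p(0)), c, p(p(0)))))   [R4 at 1.1.1.1]
2. p(p(m(p(p(0)), c, p(p(0)))))  →  p(p(c))   [R5 at 1.1]

p(p(c))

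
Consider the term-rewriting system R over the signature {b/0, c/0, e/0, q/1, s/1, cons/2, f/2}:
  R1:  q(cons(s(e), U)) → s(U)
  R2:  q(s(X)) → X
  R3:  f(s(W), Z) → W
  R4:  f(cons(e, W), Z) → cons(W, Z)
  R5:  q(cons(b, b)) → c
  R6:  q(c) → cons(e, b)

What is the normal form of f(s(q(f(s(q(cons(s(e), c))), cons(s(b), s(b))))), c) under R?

1. f(s(q(f(s(q(cons(s(e), c))), cons(s(b), s(b))))), c)  →  q(f(s(q(cons(s(e), c))), cons(s(b), s(b))))   [R3 at ε]
2. q(f(s(q(cons(s(e), c))), cons(s(b), s(b))))  →  q(q(cons(s(e), c)))   [R3 at 1]
3. q(q(cons(s(e), c)))  →  q(s(c))   [R1 at 1]
4. q(s(c))  →  c   [R2 at ε]

c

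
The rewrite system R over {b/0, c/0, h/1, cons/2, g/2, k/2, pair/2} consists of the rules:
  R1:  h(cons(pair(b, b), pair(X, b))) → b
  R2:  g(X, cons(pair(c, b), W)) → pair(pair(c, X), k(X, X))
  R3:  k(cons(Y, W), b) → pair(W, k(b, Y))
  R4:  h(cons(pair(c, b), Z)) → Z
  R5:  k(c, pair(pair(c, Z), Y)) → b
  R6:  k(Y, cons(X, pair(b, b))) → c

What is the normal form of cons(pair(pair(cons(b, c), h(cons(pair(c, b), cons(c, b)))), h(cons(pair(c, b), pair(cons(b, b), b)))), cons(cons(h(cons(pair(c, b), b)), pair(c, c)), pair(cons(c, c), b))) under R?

cons(pair(pair(cons(b, c), cons(c, b)), pair(cons(b, b), b)), cons(cons(b, pair(c, c)), pair(cons(c, c), b)))

1. cons(pair(pair(cons(b, c), h(cons(pair(c, b), cons(c, b)))), h(cons(pair(c, b), pair(cons(b, b), b)))), cons(cons(h(cons(pair(c, b), b)), pair(c, c)), pair(cons(c, c), b)))  →  cons(pair(pair(cons(b, c), cons(c, b)), h(cons(pair(c, b), pair(cons(b, b), b)))), cons(cons(h(cons(pair(c, b), b)), pair(c, c)), pair(cons(c, c), b)))   [R4 at 1.1.2]
2. cons(pair(pair(cons(b, c), cons(c, b)), h(cons(pair(c, b), pair(cons(b, b), b)))), cons(cons(h(cons(pair(c, b), b)), pair(c, c)), pair(cons(c, c), b)))  →  cons(pair(pair(cons(b, c), cons(c, b)), pair(cons(b, b), b)), cons(cons(h(cons(pair(c, b), b)), pair(c, c)), pair(cons(c, c), b)))   [R4 at 1.2]
3. cons(pair(pair(cons(b, c), cons(c, b)), pair(cons(b, b), b)), cons(cons(h(cons(pair(c, b), b)), pair(c, c)), pair(cons(c, c), b)))  →  cons(pair(pair(cons(b, c), cons(c, b)), pair(cons(b, b), b)), cons(cons(b, pair(c, c)), pair(cons(c, c), b)))   [R4 at 2.1.1]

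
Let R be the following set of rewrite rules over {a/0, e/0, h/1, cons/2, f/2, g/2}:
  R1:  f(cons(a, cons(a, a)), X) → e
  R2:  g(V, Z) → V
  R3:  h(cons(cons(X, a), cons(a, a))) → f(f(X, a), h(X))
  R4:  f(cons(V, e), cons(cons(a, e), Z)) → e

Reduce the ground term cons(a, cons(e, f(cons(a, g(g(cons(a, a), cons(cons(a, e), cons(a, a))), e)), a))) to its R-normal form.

cons(a, cons(e, e))

1. cons(a, cons(e, f(cons(a, g(g(cons(a, a), cons(cons(a, e), cons(a, a))), e)), a)))  →  cons(a, cons(e, f(cons(a, g(cons(a, a), cons(cons(a, e), cons(a, a)))), a)))   [R2 at 2.2.1.2]
2. cons(a, cons(e, f(cons(a, g(cons(a, a), cons(cons(a, e), cons(a, a)))), a)))  →  cons(a, cons(e, f(cons(a, cons(a, a)), a)))   [R2 at 2.2.1.2]
3. cons(a, cons(e, f(cons(a, cons(a, a)), a)))  →  cons(a, cons(e, e))   [R1 at 2.2]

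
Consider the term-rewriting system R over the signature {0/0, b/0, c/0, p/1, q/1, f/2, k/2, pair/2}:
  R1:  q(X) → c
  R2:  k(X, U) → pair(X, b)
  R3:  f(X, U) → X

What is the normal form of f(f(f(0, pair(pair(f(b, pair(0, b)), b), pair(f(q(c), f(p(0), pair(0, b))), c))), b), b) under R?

1. f(f(f(0, pair(pair(f(b, pair(0, b)), b), pair(f(q(c), f(p(0), pair(0, b))), c))), b), b)  →  f(f(0, pair(pair(f(b, pair(0, b)), b), pair(f(q(c), f(p(0), pair(0, b))), c))), b)   [R3 at ε]
2. f(f(0, pair(pair(f(b, pair(0, b)), b), pair(f(q(c), f(p(0), pair(0, b))), c))), b)  →  f(0, pair(pair(f(b, pair(0, b)), b), pair(f(q(c), f(p(0), pair(0, b))), c)))   [R3 at ε]
3. f(0, pair(pair(f(b, pair(0, b)), b), pair(f(q(c), f(p(0), pair(0, b))), c)))  →  0   [R3 at ε]

0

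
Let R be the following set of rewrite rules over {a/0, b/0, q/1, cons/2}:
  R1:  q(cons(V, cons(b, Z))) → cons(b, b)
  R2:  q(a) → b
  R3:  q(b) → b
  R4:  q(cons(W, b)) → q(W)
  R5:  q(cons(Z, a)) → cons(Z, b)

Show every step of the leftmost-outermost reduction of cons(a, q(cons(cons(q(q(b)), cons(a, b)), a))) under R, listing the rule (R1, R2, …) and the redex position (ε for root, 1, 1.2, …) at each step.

1. cons(a, q(cons(cons(q(q(b)), cons(a, b)), a)))  →  cons(a, cons(cons(q(q(b)), cons(a, b)), b))   [R5 at 2]
2. cons(a, cons(cons(q(q(b)), cons(a, b)), b))  →  cons(a, cons(cons(q(b), cons(a, b)), b))   [R3 at 2.1.1.1]
3. cons(a, cons(cons(q(b), cons(a, b)), b))  →  cons(a, cons(cons(b, cons(a, b)), b))   [R3 at 2.1.1]

cons(a, cons(cons(b, cons(a, b)), b))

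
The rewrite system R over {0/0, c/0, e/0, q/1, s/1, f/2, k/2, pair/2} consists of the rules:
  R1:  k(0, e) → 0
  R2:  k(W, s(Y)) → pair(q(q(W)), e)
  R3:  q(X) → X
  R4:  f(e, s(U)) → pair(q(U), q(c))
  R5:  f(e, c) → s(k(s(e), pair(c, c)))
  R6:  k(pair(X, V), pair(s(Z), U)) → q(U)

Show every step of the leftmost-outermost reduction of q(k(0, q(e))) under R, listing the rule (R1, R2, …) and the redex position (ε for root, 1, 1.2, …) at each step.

1. q(k(0, q(e)))  →  k(0, q(e))   [R3 at ε]
2. k(0, q(e))  →  k(0, e)   [R3 at 2]
3. k(0, e)  →  0   [R1 at ε]

0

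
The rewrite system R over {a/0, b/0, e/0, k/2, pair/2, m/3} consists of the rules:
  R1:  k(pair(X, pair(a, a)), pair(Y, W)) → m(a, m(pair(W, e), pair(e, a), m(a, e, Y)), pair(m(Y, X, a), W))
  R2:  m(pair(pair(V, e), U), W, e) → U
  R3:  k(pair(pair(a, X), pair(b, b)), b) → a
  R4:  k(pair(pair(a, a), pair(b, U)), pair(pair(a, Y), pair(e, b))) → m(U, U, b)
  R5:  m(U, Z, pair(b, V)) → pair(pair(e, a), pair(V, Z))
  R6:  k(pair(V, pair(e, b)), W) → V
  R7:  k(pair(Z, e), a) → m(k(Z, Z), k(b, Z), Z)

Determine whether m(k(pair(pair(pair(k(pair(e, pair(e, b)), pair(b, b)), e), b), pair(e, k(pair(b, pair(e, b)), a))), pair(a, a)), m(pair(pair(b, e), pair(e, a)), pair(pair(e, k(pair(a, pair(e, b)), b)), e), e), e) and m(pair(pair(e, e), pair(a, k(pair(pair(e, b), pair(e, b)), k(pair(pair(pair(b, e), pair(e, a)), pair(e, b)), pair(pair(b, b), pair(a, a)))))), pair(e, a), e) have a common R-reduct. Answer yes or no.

no — NF(t₁) = b, NF(t₂) = pair(a, pair(e, b))

Reduce t₁ = m(k(pair(pair(pair(k(pair(e, pair(e, b)), pair(b, b)), e), b), pair(e, k(pair(b, pair(e, b)), a))), pair(a, a)), m(pair(pair(b, e), pair(e, a)), pair(pair(e, k(pair(a, pair(e, b)), b)), e), e), e):
1. m(k(pair(pair(pair(k(pair(e, pair(e, b)), pair(b, b)), e), b), pair(e, k(pair(b, pair(e, b)), a))), pair(a, a)), m(pair(pair(b, e), pair(e, a)), pair(pair(e, k(pair(a, pair(e, b)), b)), e), e), e)  →  m(k(pair(pair(pair(e, e), b), pair(e, k(pair(b, pair(e, b)), a))), pair(a, a)), m(pair(pair(b, e), pair(e, a)), pair(pair(e, k(pair(a, pair(e, b)), b)), e), e), e)   [R6 at 1.1.1.1.1]
2. m(k(pair(pair(pair(e, e), b), pair(e, k(pair(b, pair(e, b)), a))), pair(a, a)), m(pair(pair(b, e), pair(e, a)), pair(pair(e, k(pair(a, pair(e, b)), b)), e), e), e)  →  m(k(pair(pair(pair(e, e), b), pair(e, b)), pair(a, a)), m(pair(pair(b, e), pair(e, a)), pair(pair(e, k(pair(a, pair(e, b)), b)), e), e), e)   [R6 at 1.1.2.2]
3. m(k(pair(pair(pair(e, e), b), pair(e, b)), pair(a, a)), m(pair(pair(b, e), pair(e, a)), pair(pair(e, k(pair(a, pair(e, b)), b)), e), e), e)  →  m(pair(pair(e, e), b), m(pair(pair(b, e), pair(e, a)), pair(pair(e, k(pair(a, pair(e, b)), b)), e), e), e)   [R6 at 1]
4. m(pair(pair(e, e), b), m(pair(pair(b, e), pair(e, a)), pair(pair(e, k(pair(a, pair(e, b)), b)), e), e), e)  →  b   [R2 at ε]

Reduce t₂ = m(pair(pair(e, e), pair(a, k(pair(pair(e, b), pair(e, b)), k(pair(pair(pair(b, e), pair(e, a)), pair(e, b)), pair(pair(b, b), pair(a, a)))))), pair(e, a), e):
1. m(pair(pair(e, e), pair(a, k(pair(pair(e, b), pair(e, b)), k(pair(pair(pair(b, e), pair(e, a)), pair(e, b)), pair(pair(b, b), pair(a, a)))))), pair(e, a), e)  →  pair(a, k(pair(pair(e, b), pair(e, b)), k(pair(pair(pair(b, e), pair(e, a)), pair(e, b)), pair(pair(b, b), pair(a, a)))))   [R2 at ε]
2. pair(a, k(pair(pair(e, b), pair(e, b)), k(pair(pair(pair(b, e), pair(e, a)), pair(e, b)), pair(pair(b, b), pair(a, a)))))  →  pair(a, pair(e, b))   [R6 at 2]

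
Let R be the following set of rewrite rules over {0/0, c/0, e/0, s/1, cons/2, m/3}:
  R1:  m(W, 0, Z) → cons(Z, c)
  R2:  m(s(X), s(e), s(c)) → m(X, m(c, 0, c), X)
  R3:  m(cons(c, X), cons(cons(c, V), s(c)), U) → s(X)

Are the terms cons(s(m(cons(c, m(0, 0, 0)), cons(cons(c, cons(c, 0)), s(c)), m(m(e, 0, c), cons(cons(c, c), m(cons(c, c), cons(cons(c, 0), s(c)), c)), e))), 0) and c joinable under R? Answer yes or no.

no — NF(t₁) = cons(s(s(cons(0, c))), 0), NF(t₂) = c

Reduce t₁ = cons(s(m(cons(c, m(0, 0, 0)), cons(cons(c, cons(c, 0)), s(c)), m(m(e, 0, c), cons(cons(c, c), m(cons(c, c), cons(cons(c, 0), s(c)), c)), e))), 0):
1. cons(s(m(cons(c, m(0, 0, 0)), cons(cons(c, cons(c, 0)), s(c)), m(m(e, 0, c), cons(cons(c, c), m(cons(c, c), cons(cons(c, 0), s(c)), c)), e))), 0)  →  cons(s(s(m(0, 0, 0))), 0)   [R3 at 1.1]
2. cons(s(s(m(0, 0, 0))), 0)  →  cons(s(s(cons(0, c))), 0)   [R1 at 1.1.1]

Reduce t₂ = c:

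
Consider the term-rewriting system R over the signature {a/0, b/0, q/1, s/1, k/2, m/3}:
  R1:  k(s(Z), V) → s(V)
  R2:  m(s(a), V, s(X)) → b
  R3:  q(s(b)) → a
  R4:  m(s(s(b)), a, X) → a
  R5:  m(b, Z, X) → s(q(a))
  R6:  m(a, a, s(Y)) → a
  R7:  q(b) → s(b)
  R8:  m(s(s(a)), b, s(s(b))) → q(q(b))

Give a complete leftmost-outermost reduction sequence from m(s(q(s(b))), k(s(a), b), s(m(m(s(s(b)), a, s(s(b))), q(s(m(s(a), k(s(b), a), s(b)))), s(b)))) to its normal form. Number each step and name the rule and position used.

b

1. m(s(q(s(b))), k(s(a), b), s(m(m(s(s(b)), a, s(s(b))), q(s(m(s(a), k(s(b), a), s(b)))), s(b))))  →  m(s(a), k(s(a), b), s(m(m(s(s(b)), a, s(s(b))), q(s(m(s(a), k(s(b), a), s(b)))), s(b))))   [R3 at 1.1]
2. m(s(a), k(s(a), b), s(m(m(s(s(b)), a, s(s(b))), q(s(m(s(a), k(s(b), a), s(b)))), s(b))))  →  b   [R2 at ε]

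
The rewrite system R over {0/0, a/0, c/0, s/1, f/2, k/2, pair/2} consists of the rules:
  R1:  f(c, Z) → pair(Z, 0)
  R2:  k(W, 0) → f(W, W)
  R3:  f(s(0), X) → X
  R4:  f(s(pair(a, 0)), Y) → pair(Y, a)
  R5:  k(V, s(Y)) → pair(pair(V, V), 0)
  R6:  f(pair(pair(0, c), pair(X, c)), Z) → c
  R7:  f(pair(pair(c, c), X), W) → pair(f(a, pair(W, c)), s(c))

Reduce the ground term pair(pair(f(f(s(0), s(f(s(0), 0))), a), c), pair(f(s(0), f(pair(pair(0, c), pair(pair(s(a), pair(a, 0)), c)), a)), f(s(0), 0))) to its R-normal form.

pair(pair(a, c), pair(c, 0))

1. pair(pair(f(f(s(0), s(f(s(0), 0))), a), c), pair(f(s(0), f(pair(pair(0, c), pair(pair(s(a), pair(a, 0)), c)), a)), f(s(0), 0)))  →  pair(pair(f(s(f(s(0), 0)), a), c), pair(f(s(0), f(pair(pair(0, c), pair(pair(s(a), pair(a, 0)), c)), a)), f(s(0), 0)))   [R3 at 1.1.1]
2. pair(pair(f(s(f(s(0), 0)), a), c), pair(f(s(0), f(pair(pair(0, c), pair(pair(s(a), pair(a, 0)), c)), a)), f(s(0), 0)))  →  pair(pair(f(s(0), a), c), pair(f(s(0), f(pair(pair(0, c), pair(pair(s(a), pair(a, 0)), c)), a)), f(s(0), 0)))   [R3 at 1.1.1.1]
3. pair(pair(f(s(0), a), c), pair(f(s(0), f(pair(pair(0, c), pair(pair(s(a), pair(a, 0)), c)), a)), f(s(0), 0)))  →  pair(pair(a, c), pair(f(s(0), f(pair(pair(0, c), pair(pair(s(a), pair(a, 0)), c)), a)), f(s(0), 0)))   [R3 at 1.1]
4. pair(pair(a, c), pair(f(s(0), f(pair(pair(0, c), pair(pair(s(a), pair(a, 0)), c)), a)), f(s(0), 0)))  →  pair(pair(a, c), pair(f(pair(pair(0, c), pair(pair(s(a), pair(a, 0)), c)), a), f(s(0), 0)))   [R3 at 2.1]
5. pair(pair(a, c), pair(f(pair(pair(0, c), pair(pair(s(a), pair(a, 0)), c)), a), f(s(0), 0)))  →  pair(pair(a, c), pair(c, f(s(0), 0)))   [R6 at 2.1]
6. pair(pair(a, c), pair(c, f(s(0), 0)))  →  pair(pair(a, c), pair(c, 0))   [R3 at 2.2]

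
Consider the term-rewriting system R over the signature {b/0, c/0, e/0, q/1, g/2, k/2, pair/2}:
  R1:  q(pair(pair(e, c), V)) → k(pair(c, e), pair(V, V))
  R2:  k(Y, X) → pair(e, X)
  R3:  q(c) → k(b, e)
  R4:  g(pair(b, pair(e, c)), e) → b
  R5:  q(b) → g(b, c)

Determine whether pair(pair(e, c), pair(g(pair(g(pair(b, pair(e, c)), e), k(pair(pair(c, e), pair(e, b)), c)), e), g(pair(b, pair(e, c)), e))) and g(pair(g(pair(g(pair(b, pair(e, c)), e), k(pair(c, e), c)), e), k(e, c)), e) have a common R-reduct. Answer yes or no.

no — NF(t₁) = pair(pair(e, c), pair(b, b)), NF(t₂) = b

Reduce t₁ = pair(pair(e, c), pair(g(pair(g(pair(b, pair(e, c)), e), k(pair(pair(c, e), pair(e, b)), c)), e), g(pair(b, pair(e, c)), e))):
1. pair(pair(e, c), pair(g(pair(g(pair(b, pair(e, c)), e), k(pair(pair(c, e), pair(e, b)), c)), e), g(pair(b, pair(e, c)), e)))  →  pair(pair(e, c), pair(g(pair(b, k(pair(pair(c, e), pair(e, b)), c)), e), g(pair(b, pair(e, c)), e)))   [R4 at 2.1.1.1]
2. pair(pair(e, c), pair(g(pair(b, k(pair(pair(c, e), pair(e, b)), c)), e), g(pair(b, pair(e, c)), e)))  →  pair(pair(e, c), pair(g(pair(b, pair(e, c)), e), g(pair(b, pair(e, c)), e)))   [R2 at 2.1.1.2]
3. pair(pair(e, c), pair(g(pair(b, pair(e, c)), e), g(pair(b, pair(e, c)), e)))  →  pair(pair(e, c), pair(b, g(pair(b, pair(e, c)), e)))   [R4 at 2.1]
4. pair(pair(e, c), pair(b, g(pair(b, pair(e, c)), e)))  →  pair(pair(e, c), pair(b, b))   [R4 at 2.2]

Reduce t₂ = g(pair(g(pair(g(pair(b, pair(e, c)), e), k(pair(c, e), c)), e), k(e, c)), e):
1. g(pair(g(pair(g(pair(b, pair(e, c)), e), k(pair(c, e), c)), e), k(e, c)), e)  →  g(pair(g(pair(b, k(pair(c, e), c)), e), k(e, c)), e)   [R4 at 1.1.1.1]
2. g(pair(g(pair(b, k(pair(c, e), c)), e), k(e, c)), e)  →  g(pair(g(pair(b, pair(e, c)), e), k(e, c)), e)   [R2 at 1.1.1.2]
3. g(pair(g(pair(b, pair(e, c)), e), k(e, c)), e)  →  g(pair(b, k(e, c)), e)   [R4 at 1.1]
4. g(pair(b, k(e, c)), e)  →  g(pair(b, pair(e, c)), e)   [R2 at 1.2]
5. g(pair(b, pair(e, c)), e)  →  b   [R4 at ε]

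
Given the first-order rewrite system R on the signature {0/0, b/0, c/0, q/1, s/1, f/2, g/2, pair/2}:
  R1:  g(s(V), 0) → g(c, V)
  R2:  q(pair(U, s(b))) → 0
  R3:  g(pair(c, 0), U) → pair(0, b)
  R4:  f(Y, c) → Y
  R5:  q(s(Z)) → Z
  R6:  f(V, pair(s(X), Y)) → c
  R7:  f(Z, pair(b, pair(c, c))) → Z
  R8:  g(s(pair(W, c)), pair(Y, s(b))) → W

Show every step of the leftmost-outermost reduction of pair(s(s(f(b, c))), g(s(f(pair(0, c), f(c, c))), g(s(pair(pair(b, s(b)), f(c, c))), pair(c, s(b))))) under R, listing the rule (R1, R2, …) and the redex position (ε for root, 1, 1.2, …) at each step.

pair(s(s(b)), 0)

1. pair(s(s(f(b, c))), g(s(f(pair(0, c), f(c, c))), g(s(pair(pair(b, s(b)), f(c, c))), pair(c, s(b)))))  →  pair(s(s(b)), g(s(f(pair(0, c), f(c, c))), g(s(pair(pair(b, s(b)), f(c, c))), pair(c, s(b)))))   [R4 at 1.1.1]
2. pair(s(s(b)), g(s(f(pair(0, c), f(c, c))), g(s(pair(pair(b, s(b)), f(c, c))), pair(c, s(b)))))  →  pair(s(s(b)), g(s(f(pair(0, c), c)), g(s(pair(pair(b, s(b)), f(c, c))), pair(c, s(b)))))   [R4 at 2.1.1.2]
3. pair(s(s(b)), g(s(f(pair(0, c), c)), g(s(pair(pair(b, s(b)), f(c, c))), pair(c, s(b)))))  →  pair(s(s(b)), g(s(pair(0, c)), g(s(pair(pair(b, s(b)), f(c, c))), pair(c, s(b)))))   [R4 at 2.1.1]
4. pair(s(s(b)), g(s(pair(0, c)), g(s(pair(pair(b, s(b)), f(c, c))), pair(c, s(b)))))  →  pair(s(s(b)), g(s(pair(0, c)), g(s(pair(pair(b, s(b)), c)), pair(c, s(b)))))   [R4 at 2.2.1.1.2]
5. pair(s(s(b)), g(s(pair(0, c)), g(s(pair(pair(b, s(b)), c)), pair(c, s(b)))))  →  pair(s(s(b)), g(s(pair(0, c)), pair(b, s(b))))   [R8 at 2.2]
6. pair(s(s(b)), g(s(pair(0, c)), pair(b, s(b))))  →  pair(s(s(b)), 0)   [R8 at 2]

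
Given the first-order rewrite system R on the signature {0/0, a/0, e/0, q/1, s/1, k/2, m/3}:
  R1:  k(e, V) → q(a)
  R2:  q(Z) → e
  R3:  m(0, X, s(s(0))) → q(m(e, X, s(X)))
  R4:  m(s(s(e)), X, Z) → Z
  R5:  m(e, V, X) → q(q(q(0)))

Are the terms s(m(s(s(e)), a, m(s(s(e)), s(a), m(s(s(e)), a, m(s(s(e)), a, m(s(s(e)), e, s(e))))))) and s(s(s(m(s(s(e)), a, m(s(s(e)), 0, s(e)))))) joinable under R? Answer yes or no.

no — NF(t₁) = s(s(e)), NF(t₂) = s(s(s(s(e))))

Reduce t₁ = s(m(s(s(e)), a, m(s(s(e)), s(a), m(s(s(e)), a, m(s(s(e)), a, m(s(s(e)), e, s(e))))))):
1. s(m(s(s(e)), a, m(s(s(e)), s(a), m(s(s(e)), a, m(s(s(e)), a, m(s(s(e)), e, s(e)))))))  →  s(m(s(s(e)), s(a), m(s(s(e)), a, m(s(s(e)), a, m(s(s(e)), e, s(e))))))   [R4 at 1]
2. s(m(s(s(e)), s(a), m(s(s(e)), a, m(s(s(e)), a, m(s(s(e)), e, s(e))))))  →  s(m(s(s(e)), a, m(s(s(e)), a, m(s(s(e)), e, s(e)))))   [R4 at 1]
3. s(m(s(s(e)), a, m(s(s(e)), a, m(s(s(e)), e, s(e)))))  →  s(m(s(s(e)), a, m(s(s(e)), e, s(e))))   [R4 at 1]
4. s(m(s(s(e)), a, m(s(s(e)), e, s(e))))  →  s(m(s(s(e)), e, s(e)))   [R4 at 1]
5. s(m(s(s(e)), e, s(e)))  →  s(s(e))   [R4 at 1]

Reduce t₂ = s(s(s(m(s(s(e)), a, m(s(s(e)), 0, s(e)))))):
1. s(s(s(m(s(s(e)), a, m(s(s(e)), 0, s(e))))))  →  s(s(s(m(s(s(e)), 0, s(e)))))   [R4 at 1.1.1]
2. s(s(s(m(s(s(e)), 0, s(e)))))  →  s(s(s(s(e))))   [R4 at 1.1.1]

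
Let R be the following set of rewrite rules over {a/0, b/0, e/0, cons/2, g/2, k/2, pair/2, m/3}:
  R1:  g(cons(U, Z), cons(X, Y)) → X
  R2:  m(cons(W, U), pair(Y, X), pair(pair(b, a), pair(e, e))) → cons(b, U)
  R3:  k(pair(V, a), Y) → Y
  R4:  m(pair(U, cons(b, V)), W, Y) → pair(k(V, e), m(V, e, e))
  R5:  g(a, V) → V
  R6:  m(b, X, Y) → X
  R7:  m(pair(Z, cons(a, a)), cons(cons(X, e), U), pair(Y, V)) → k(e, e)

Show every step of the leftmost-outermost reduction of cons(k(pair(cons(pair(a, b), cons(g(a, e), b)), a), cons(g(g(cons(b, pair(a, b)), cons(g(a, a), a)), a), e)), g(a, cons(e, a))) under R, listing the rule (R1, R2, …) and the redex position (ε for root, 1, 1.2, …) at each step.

1. cons(k(pair(cons(pair(a, b), cons(g(a, e), b)), a), cons(g(g(cons(b, pair(a, b)), cons(g(a, a), a)), a), e)), g(a, cons(e, a)))  →  cons(cons(g(g(cons(b, pair(a, b)), cons(g(a, a), a)), a), e), g(a, cons(e, a)))   [R3 at 1]
2. cons(cons(g(g(cons(b, pair(a, b)), cons(g(a, a), a)), a), e), g(a, cons(e, a)))  →  cons(cons(g(g(a, a), a), e), g(a, cons(e, a)))   [R1 at 1.1.1]
3. cons(cons(g(g(a, a), a), e), g(a, cons(e, a)))  →  cons(cons(g(a, a), e), g(a, cons(e, a)))   [R5 at 1.1.1]
4. cons(cons(g(a, a), e), g(a, cons(e, a)))  →  cons(cons(a, e), g(a, cons(e, a)))   [R5 at 1.1]
5. cons(cons(a, e), g(a, cons(e, a)))  →  cons(cons(a, e), cons(e, a))   [R5 at 2]

cons(cons(a, e), cons(e, a))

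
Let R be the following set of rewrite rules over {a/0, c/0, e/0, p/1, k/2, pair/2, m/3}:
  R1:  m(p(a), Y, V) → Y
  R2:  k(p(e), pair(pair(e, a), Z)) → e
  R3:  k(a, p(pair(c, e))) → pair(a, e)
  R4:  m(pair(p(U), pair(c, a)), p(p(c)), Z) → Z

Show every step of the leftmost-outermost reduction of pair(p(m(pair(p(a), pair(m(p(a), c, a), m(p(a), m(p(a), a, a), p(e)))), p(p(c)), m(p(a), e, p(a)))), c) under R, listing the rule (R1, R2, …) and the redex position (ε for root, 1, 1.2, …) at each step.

1. pair(p(m(pair(p(a), pair(m(p(a), c, a), m(p(a), m(p(a), a, a), p(e)))), p(p(c)), m(p(a), e, p(a)))), c)  →  pair(p(m(pair(p(a), pair(c, m(p(a), m(p(a), a, a), p(e)))), p(p(c)), m(p(a), e, p(a)))), c)   [R1 at 1.1.1.2.1]
2. pair(p(m(pair(p(a), pair(c, m(p(a), m(p(a), a, a), p(e)))), p(p(c)), m(p(a), e, p(a)))), c)  →  pair(p(m(pair(p(a), pair(c, m(p(a), a, a))), p(p(c)), m(p(a), e, p(a)))), c)   [R1 at 1.1.1.2.2]
3. pair(p(m(pair(p(a), pair(c, m(p(a), a, a))), p(p(c)), m(p(a), e, p(a)))), c)  →  pair(p(m(pair(p(a), pair(c, a)), p(p(c)), m(p(a), e, p(a)))), c)   [R1 at 1.1.1.2.2]
4. pair(p(m(pair(p(a), pair(c, a)), p(p(c)), m(p(a), e, p(a)))), c)  →  pair(p(m(p(a), e, p(a))), c)   [R4 at 1.1]
5. pair(p(m(p(a), e, p(a))), c)  →  pair(p(e), c)   [R1 at 1.1]

pair(p(e), c)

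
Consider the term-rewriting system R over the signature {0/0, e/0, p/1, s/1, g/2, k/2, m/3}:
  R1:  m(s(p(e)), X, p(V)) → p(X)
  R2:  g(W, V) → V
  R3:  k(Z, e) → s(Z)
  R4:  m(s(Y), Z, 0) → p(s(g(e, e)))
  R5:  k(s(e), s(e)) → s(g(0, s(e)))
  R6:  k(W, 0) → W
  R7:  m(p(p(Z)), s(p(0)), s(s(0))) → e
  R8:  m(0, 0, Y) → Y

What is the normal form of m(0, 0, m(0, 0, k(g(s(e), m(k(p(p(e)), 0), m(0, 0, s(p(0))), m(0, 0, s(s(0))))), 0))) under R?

1. m(0, 0, m(0, 0, k(g(s(e), m(k(p(p(e)), 0), m(0, 0, s(p(0))), m(0, 0, s(s(0))))), 0)))  →  m(0, 0, k(g(s(e), m(k(p(p(e)), 0), m(0, 0, s(p(0))), m(0, 0, s(s(0))))), 0))   [R8 at ε]
2. m(0, 0, k(g(s(e), m(k(p(p(e)), 0), m(0, 0, s(p(0))), m(0, 0, s(s(0))))), 0))  →  k(g(s(e), m(k(p(p(e)), 0), m(0, 0, s(p(0))), m(0, 0, s(s(0))))), 0)   [R8 at ε]
3. k(g(s(e), m(k(p(p(e)), 0), m(0, 0, s(p(0))), m(0, 0, s(s(0))))), 0)  →  g(s(e), m(k(p(p(e)), 0), m(0, 0, s(p(0))), m(0, 0, s(s(0)))))   [R6 at ε]
4. g(s(e), m(k(p(p(e)), 0), m(0, 0, s(p(0))), m(0, 0, s(s(0)))))  →  m(k(p(p(e)), 0), m(0, 0, s(p(0))), m(0, 0, s(s(0))))   [R2 at ε]
5. m(k(p(p(e)), 0), m(0, 0, s(p(0))), m(0, 0, s(s(0))))  →  m(p(p(e)), m(0, 0, s(p(0))), m(0, 0, s(s(0))))   [R6 at 1]
6. m(p(p(e)), m(0, 0, s(p(0))), m(0, 0, s(s(0))))  →  m(p(p(e)), s(p(0)), m(0, 0, s(s(0))))   [R8 at 2]
7. m(p(p(e)), s(p(0)), m(0, 0, s(s(0))))  →  m(p(p(e)), s(p(0)), s(s(0)))   [R8 at 3]
8. m(p(p(e)), s(p(0)), s(s(0)))  →  e   [R7 at ε]

e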